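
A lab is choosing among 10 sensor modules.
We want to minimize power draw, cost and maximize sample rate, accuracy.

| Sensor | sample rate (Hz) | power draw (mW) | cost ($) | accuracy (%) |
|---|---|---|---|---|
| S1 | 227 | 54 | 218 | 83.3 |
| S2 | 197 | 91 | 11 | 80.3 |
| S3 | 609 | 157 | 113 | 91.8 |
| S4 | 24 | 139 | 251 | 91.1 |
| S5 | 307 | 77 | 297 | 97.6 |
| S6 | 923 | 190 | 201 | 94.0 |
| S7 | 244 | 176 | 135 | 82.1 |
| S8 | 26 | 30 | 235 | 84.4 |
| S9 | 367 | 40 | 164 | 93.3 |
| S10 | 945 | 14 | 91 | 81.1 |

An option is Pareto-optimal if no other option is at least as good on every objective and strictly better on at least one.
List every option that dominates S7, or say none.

S3

S3: sample rate 609≥244, power draw 157≤176, cost 113≤135, accuracy 91.8≥82.1 — dominates S7.
Others (S1, S2, S4, S5, S6, S8, S9, S10) are each worse than S7 on at least one objective.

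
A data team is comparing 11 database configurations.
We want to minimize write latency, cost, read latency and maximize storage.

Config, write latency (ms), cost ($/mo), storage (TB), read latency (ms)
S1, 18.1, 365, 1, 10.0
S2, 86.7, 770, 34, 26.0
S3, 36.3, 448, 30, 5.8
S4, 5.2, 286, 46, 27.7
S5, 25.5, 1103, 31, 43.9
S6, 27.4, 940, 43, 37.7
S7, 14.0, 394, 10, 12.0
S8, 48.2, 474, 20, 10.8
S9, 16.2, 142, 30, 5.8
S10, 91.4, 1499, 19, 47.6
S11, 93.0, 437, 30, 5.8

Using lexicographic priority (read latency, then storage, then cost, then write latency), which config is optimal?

First minimize read latency: best is 5.8, kept {S3, S9, S11}.
Then maximize storage: best is 30, kept {S3, S9, S11}.
Then minimize cost: best is 142, kept {S9}.

S9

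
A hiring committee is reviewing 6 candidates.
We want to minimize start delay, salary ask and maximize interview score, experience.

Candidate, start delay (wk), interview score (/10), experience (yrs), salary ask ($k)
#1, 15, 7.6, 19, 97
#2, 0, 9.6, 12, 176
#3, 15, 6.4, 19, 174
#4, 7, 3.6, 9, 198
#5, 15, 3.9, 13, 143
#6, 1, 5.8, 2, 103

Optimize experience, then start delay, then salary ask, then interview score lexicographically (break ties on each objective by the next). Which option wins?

#1

First maximize experience: best is 19, kept {#1, #3}.
Then minimize start delay: best is 15, kept {#1, #3}.
Then minimize salary ask: best is 97, kept {#1}.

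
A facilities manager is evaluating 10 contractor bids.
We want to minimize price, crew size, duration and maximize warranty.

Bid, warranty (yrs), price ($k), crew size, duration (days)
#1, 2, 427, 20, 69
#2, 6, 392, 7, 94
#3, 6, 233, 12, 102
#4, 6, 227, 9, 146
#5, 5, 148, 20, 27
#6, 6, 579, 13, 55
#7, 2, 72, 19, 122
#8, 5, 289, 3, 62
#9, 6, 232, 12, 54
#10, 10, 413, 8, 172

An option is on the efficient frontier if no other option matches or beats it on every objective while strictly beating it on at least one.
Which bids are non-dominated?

#1: dominated by #5 (warranty 5≥2, price 148≤427, crew size 20≤20, duration 27≤69).
#2: not dominated.
#3: dominated by #9 (warranty 6≥6, price 232≤233, crew size 12≤12, duration 54≤102).
#4: not dominated.
#5: not dominated (best duration).
#6: dominated by #9 (warranty 6≥6, price 232≤579, crew size 12≤13, duration 54≤55).
#7: not dominated (best price).
#8: not dominated (best crew size).
#9: not dominated.
#10: not dominated (best warranty).

#2, #4, #5, #7, #8, #9, #10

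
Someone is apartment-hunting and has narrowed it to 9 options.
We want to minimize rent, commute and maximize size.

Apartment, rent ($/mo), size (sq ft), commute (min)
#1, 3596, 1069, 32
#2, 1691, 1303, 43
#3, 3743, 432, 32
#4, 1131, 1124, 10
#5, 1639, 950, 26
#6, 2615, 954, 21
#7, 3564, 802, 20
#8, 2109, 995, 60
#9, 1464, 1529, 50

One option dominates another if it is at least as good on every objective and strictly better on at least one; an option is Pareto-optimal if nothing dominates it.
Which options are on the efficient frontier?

#1: dominated by #4 (rent 1131≤3596, size 1124≥1069, commute 10≤32).
#2: not dominated.
#3: dominated by #1 (rent 3596≤3743, size 1069≥432, commute 32≤32).
#4: not dominated (best rent).
#5: dominated by #4 (rent 1131≤1639, size 1124≥950, commute 10≤26).
#6: dominated by #4 (rent 1131≤2615, size 1124≥954, commute 10≤21).
#7: dominated by #4 (rent 1131≤3564, size 1124≥802, commute 10≤20).
#8: dominated by #2 (rent 1691≤2109, size 1303≥995, commute 43≤60).
#9: not dominated (best size).

#2, #4, #9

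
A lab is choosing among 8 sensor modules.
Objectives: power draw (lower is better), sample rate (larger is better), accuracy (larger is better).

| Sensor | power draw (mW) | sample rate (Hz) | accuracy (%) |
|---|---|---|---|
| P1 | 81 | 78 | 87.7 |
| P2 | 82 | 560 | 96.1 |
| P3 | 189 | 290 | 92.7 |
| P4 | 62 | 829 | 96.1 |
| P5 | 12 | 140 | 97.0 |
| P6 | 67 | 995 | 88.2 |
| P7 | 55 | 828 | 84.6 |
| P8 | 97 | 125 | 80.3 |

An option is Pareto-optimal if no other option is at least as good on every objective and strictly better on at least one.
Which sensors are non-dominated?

P4, P5, P6, P7

P1: dominated by P4 (power draw 62≤81, sample rate 829≥78, accuracy 96.1≥87.7).
P2: dominated by P4 (power draw 62≤82, sample rate 829≥560, accuracy 96.1≥96.1).
P3: dominated by P2 (power draw 82≤189, sample rate 560≥290, accuracy 96.1≥92.7).
P4: not dominated.
P5: not dominated (best power draw).
P6: not dominated (best sample rate).
P7: not dominated.
P8: dominated by P2 (power draw 82≤97, sample rate 560≥125, accuracy 96.1≥80.3).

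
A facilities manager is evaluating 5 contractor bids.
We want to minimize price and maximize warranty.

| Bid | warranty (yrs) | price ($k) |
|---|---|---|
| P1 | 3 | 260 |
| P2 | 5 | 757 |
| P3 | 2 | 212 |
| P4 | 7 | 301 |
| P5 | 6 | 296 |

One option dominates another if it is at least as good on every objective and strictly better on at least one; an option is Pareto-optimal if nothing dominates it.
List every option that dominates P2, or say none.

P4, P5

P4: warranty 7≥5, price 301≤757 — dominates P2.
P5: warranty 6≥5, price 296≤757 — dominates P2.
Others (P1, P3) are each worse than P2 on at least one objective.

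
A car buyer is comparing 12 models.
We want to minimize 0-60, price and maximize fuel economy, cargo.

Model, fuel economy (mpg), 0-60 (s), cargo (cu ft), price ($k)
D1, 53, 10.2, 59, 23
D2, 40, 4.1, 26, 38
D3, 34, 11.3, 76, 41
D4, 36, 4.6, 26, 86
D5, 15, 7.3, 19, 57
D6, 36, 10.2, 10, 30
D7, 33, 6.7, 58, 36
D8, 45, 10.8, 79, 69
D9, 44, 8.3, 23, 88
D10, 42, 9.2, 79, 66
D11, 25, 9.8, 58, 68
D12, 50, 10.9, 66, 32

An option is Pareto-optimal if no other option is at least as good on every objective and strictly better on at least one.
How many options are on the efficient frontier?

D1: not dominated (best fuel economy).
D2: not dominated (best 0-60).
D3: not dominated.
D4: dominated by D2 (fuel economy 40≥36, 0-60 4.1≤4.6, cargo 26≥26, price 38≤86).
D5: dominated by D2 (fuel economy 40≥15, 0-60 4.1≤7.3, cargo 26≥19, price 38≤57).
D6: dominated by D1 (fuel economy 53≥36, 0-60 10.2≤10.2, cargo 59≥10, price 23≤30).
D7: not dominated.
D8: not dominated.
D9: not dominated.
D10: not dominated.
D11: dominated by D7 (fuel economy 33≥25, 0-60 6.7≤9.8, cargo 58≥58, price 36≤68).
D12: not dominated.
Pareto-optimal: D1, D2, D3, D7, D8, D9, D10, D12 → 8.

8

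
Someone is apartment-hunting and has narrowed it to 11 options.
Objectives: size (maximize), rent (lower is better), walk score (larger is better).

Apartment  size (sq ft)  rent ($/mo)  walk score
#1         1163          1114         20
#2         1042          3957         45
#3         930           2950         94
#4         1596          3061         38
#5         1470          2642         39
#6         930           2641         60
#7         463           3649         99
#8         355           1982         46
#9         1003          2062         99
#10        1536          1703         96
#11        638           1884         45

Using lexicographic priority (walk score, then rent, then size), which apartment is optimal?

First maximize walk score: best is 99, kept {#7, #9}.
Then minimize rent: best is 2062, kept {#9}.

#9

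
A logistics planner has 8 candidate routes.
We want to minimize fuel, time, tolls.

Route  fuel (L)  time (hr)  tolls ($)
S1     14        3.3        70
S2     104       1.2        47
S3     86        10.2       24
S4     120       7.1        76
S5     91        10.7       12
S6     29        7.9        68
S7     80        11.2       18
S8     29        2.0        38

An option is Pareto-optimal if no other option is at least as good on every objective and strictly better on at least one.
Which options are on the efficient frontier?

S1, S2, S3, S5, S7, S8

S1: not dominated (best fuel).
S2: not dominated (best time).
S3: not dominated.
S4: dominated by S1 (fuel 14≤120, time 3.3≤7.1, tolls 70≤76).
S5: not dominated (best tolls).
S6: dominated by S8 (fuel 29≤29, time 2.0≤7.9, tolls 38≤68).
S7: not dominated.
S8: not dominated.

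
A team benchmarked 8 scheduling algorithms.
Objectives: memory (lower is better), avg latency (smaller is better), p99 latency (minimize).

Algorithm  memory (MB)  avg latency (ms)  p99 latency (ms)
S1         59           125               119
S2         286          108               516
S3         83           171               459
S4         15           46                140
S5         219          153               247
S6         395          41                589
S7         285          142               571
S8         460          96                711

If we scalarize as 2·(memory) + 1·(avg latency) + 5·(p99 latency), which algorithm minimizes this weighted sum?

S4

S1: 2·59 + 1·125 + 5·119 = 838
S2: 2·286 + 1·108 + 5·516 = 3260
S3: 2·83 + 1·171 + 5·459 = 2632
S4: 2·15 + 1·46 + 5·140 = 776
S5: 2·219 + 1·153 + 5·247 = 1826
S6: 2·395 + 1·41 + 5·589 = 3776
S7: 2·285 + 1·142 + 5·571 = 3567
S8: 2·460 + 1·96 + 5·711 = 4571
Lowest: S4 at 776.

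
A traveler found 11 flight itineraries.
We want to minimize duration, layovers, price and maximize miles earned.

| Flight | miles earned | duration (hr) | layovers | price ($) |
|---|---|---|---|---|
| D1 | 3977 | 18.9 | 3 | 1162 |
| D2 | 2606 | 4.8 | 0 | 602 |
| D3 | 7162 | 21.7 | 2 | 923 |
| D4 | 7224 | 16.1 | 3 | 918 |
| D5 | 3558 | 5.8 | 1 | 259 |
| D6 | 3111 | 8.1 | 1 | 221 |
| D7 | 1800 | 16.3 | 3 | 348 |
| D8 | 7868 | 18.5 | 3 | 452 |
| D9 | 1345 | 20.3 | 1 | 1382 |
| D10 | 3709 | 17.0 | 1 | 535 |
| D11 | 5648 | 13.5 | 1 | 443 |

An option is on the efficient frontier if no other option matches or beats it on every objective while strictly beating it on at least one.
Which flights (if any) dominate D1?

D4: miles earned 7224≥3977, duration 16.1≤18.9, layovers 3≤3, price 918≤1162 — dominates D1.
D8: miles earned 7868≥3977, duration 18.5≤18.9, layovers 3≤3, price 452≤1162 — dominates D1.
D11: miles earned 5648≥3977, duration 13.5≤18.9, layovers 1≤3, price 443≤1162 — dominates D1.
Others (D2, D3, D5, D6, D7, D9, D10) are each worse than D1 on at least one objective.

D4, D8, D11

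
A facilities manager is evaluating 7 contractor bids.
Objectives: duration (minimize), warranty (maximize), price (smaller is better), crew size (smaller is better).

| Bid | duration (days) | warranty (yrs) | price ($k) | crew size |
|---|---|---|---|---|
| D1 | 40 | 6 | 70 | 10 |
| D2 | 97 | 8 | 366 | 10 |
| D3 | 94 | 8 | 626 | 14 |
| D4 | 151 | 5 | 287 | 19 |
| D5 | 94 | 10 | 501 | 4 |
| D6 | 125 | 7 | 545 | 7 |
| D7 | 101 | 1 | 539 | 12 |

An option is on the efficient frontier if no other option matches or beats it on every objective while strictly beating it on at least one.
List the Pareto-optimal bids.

D1: not dominated (best duration).
D2: not dominated.
D3: dominated by D5 (duration 94≤94, warranty 10≥8, price 501≤626, crew size 4≤14).
D4: dominated by D1 (duration 40≤151, warranty 6≥5, price 70≤287, crew size 10≤19).
D5: not dominated (best warranty).
D6: dominated by D5 (duration 94≤125, warranty 10≥7, price 501≤545, crew size 4≤7).
D7: dominated by D1 (duration 40≤101, warranty 6≥1, price 70≤539, crew size 10≤12).

D1, D2, D5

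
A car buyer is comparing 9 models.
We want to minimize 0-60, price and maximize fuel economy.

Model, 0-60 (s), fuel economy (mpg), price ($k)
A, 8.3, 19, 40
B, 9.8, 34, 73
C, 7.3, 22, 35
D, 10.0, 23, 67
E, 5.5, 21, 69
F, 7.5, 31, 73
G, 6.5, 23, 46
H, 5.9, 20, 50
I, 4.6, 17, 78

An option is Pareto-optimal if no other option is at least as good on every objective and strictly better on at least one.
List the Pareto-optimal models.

A: dominated by C (0-60 7.3≤8.3, fuel economy 22≥19, price 35≤40).
B: not dominated (best fuel economy).
C: not dominated (best price).
D: dominated by G (0-60 6.5≤10.0, fuel economy 23≥23, price 46≤67).
E: not dominated.
F: not dominated.
G: not dominated.
H: not dominated.
I: not dominated (best 0-60).

B, C, E, F, G, H, I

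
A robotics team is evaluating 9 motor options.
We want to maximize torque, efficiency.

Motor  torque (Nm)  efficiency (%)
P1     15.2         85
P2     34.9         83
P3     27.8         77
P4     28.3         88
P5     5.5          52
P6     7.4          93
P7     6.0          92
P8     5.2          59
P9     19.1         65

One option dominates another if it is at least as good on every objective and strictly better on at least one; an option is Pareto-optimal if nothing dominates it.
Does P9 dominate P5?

Yes

P9 vs P5: torque 19.1≥5.5, efficiency 65≥52 — P9 is at least as good on every objective with at least one strict improvement.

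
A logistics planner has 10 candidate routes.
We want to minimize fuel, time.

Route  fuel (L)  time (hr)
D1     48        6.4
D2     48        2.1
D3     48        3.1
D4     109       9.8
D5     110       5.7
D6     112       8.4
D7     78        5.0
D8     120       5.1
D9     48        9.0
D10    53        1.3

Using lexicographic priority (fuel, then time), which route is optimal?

D2

First minimize fuel: best is 48, kept {D1, D2, D3, D9}.
Then minimize time: best is 2.1, kept {D2}.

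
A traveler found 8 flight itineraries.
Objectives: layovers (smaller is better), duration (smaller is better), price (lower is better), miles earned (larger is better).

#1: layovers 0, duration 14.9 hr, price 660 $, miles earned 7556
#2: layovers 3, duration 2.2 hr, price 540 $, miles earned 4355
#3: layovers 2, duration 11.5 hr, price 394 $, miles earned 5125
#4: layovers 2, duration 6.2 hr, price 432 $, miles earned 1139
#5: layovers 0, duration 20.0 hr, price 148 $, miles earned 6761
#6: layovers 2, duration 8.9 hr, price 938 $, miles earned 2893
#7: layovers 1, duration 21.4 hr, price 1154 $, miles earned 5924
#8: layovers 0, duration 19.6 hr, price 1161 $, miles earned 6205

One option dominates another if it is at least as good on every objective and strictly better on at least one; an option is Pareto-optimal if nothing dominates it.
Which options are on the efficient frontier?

#1: not dominated (best miles earned).
#2: not dominated (best duration).
#3: not dominated.
#4: not dominated.
#5: not dominated (best price).
#6: not dominated.
#7: dominated by #1 (layovers 0≤1, duration 14.9≤21.4, price 660≤1154, miles earned 7556≥5924).
#8: dominated by #1 (layovers 0≤0, duration 14.9≤19.6, price 660≤1161, miles earned 7556≥6205).

#1, #2, #3, #4, #5, #6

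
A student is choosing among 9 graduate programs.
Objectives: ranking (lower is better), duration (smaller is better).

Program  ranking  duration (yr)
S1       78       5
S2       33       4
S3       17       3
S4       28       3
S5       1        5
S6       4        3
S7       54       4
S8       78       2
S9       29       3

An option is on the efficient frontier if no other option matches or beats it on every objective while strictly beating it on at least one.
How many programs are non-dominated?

S1: dominated by S2 (ranking 33≤78, duration 4≤5).
S2: dominated by S3 (ranking 17≤33, duration 3≤4).
S3: dominated by S6 (ranking 4≤17, duration 3≤3).
S4: dominated by S3 (ranking 17≤28, duration 3≤3).
S5: not dominated (best ranking).
S6: not dominated.
S7: dominated by S2 (ranking 33≤54, duration 4≤4).
S8: not dominated (best duration).
S9: dominated by S3 (ranking 17≤29, duration 3≤3).
Pareto-optimal: S5, S6, S8 → 3.

3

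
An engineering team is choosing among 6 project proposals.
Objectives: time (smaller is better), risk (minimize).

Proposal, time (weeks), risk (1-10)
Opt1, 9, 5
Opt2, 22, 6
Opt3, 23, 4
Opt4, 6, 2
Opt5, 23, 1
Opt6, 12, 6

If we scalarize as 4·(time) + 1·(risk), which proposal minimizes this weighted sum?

Opt4

Opt1: 4·9 + 1·5 = 41
Opt2: 4·22 + 1·6 = 94
Opt3: 4·23 + 1·4 = 96
Opt4: 4·6 + 1·2 = 26
Opt5: 4·23 + 1·1 = 93
Opt6: 4·12 + 1·6 = 54
Lowest: Opt4 at 26.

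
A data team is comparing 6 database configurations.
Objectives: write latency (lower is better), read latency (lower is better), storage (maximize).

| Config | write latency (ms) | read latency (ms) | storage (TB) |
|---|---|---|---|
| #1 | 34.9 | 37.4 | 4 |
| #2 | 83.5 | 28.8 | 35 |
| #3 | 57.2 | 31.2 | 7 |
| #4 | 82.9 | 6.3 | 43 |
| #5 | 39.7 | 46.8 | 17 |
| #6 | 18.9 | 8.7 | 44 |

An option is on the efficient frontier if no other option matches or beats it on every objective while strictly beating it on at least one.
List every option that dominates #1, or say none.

#6: write latency 18.9≤34.9, read latency 8.7≤37.4, storage 44≥4 — dominates #1.
Others (#2, #3, #4, #5) are each worse than #1 on at least one objective.

#6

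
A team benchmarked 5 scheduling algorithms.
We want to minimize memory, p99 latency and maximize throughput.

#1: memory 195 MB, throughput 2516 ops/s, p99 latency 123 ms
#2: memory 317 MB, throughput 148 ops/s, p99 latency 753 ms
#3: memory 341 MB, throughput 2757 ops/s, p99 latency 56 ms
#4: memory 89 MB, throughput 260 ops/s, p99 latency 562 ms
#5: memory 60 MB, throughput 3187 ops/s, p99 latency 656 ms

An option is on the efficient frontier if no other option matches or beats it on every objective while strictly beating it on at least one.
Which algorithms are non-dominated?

#1: not dominated.
#2: dominated by #1 (memory 195≤317, throughput 2516≥148, p99 latency 123≤753).
#3: not dominated (best p99 latency).
#4: not dominated.
#5: not dominated (best memory).

#1, #3, #4, #5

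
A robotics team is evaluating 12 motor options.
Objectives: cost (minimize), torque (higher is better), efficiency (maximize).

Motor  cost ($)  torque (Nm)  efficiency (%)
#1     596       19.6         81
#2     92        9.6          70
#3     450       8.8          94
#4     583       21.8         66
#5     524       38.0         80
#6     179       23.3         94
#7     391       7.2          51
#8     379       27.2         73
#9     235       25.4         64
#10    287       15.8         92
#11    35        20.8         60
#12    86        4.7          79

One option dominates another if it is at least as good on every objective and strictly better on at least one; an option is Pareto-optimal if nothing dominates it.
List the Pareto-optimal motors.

#1: dominated by #6 (cost 179≤596, torque 23.3≥19.6, efficiency 94≥81).
#2: not dominated.
#3: dominated by #6 (cost 179≤450, torque 23.3≥8.8, efficiency 94≥94).
#4: dominated by #5 (cost 524≤583, torque 38.0≥21.8, efficiency 80≥66).
#5: not dominated (best torque).
#6: not dominated.
#7: dominated by #2 (cost 92≤391, torque 9.6≥7.2, efficiency 70≥51).
#8: not dominated.
#9: not dominated.
#10: dominated by #6 (cost 179≤287, torque 23.3≥15.8, efficiency 94≥92).
#11: not dominated (best cost).
#12: not dominated.

#2, #5, #6, #8, #9, #11, #12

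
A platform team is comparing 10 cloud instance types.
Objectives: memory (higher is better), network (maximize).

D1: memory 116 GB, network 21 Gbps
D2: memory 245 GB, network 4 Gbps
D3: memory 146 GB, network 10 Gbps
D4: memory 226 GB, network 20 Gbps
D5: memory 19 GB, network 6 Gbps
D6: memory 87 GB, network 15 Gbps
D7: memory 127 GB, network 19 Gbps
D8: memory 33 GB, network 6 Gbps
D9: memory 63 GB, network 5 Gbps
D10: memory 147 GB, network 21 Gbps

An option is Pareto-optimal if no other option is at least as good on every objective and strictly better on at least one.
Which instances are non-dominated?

D2, D4, D10

D1: dominated by D10 (memory 147≥116, network 21≥21).
D2: not dominated (best memory).
D3: dominated by D4 (memory 226≥146, network 20≥10).
D4: not dominated.
D5: dominated by D1 (memory 116≥19, network 21≥6).
D6: dominated by D1 (memory 116≥87, network 21≥15).
D7: dominated by D4 (memory 226≥127, network 20≥19).
D8: dominated by D1 (memory 116≥33, network 21≥6).
D9: dominated by D1 (memory 116≥63, network 21≥5).
D10: not dominated.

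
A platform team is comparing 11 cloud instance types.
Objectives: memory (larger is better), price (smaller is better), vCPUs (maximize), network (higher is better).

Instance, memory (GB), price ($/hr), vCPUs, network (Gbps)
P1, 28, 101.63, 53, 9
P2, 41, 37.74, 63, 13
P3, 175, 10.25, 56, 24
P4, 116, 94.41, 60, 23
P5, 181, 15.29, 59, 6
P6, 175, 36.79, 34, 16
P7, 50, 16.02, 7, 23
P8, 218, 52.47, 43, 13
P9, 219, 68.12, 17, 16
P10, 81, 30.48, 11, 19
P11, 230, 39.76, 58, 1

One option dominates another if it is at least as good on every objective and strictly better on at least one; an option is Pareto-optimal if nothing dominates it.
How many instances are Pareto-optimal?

7

P1: dominated by P2 (memory 41≥28, price 37.74≤101.63, vCPUs 63≥53, network 13≥9).
P2: not dominated (best vCPUs).
P3: not dominated (best price).
P4: not dominated.
P5: not dominated.
P6: dominated by P3 (memory 175≥175, price 10.25≤36.79, vCPUs 56≥34, network 24≥16).
P7: dominated by P3 (memory 175≥50, price 10.25≤16.02, vCPUs 56≥7, network 24≥23).
P8: not dominated.
P9: not dominated.
P10: dominated by P3 (memory 175≥81, price 10.25≤30.48, vCPUs 56≥11, network 24≥19).
P11: not dominated (best memory).
Pareto-optimal: P2, P3, P4, P5, P8, P9, P11 → 7.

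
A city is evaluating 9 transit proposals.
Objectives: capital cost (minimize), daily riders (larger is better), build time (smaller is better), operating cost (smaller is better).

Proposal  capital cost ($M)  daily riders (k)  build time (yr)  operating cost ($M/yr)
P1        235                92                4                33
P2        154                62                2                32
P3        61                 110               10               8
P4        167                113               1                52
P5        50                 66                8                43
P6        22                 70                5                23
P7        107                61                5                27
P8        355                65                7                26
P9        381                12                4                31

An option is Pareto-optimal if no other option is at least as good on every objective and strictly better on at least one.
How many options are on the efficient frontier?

P1: not dominated.
P2: not dominated.
P3: not dominated (best operating cost).
P4: not dominated (best daily riders).
P5: dominated by P6 (capital cost 22≤50, daily riders 70≥66, build time 5≤8, operating cost 23≤43).
P6: not dominated (best capital cost).
P7: dominated by P6 (capital cost 22≤107, daily riders 70≥61, build time 5≤5, operating cost 23≤27).
P8: dominated by P6 (capital cost 22≤355, daily riders 70≥65, build time 5≤7, operating cost 23≤26).
P9: not dominated.
Pareto-optimal: P1, P2, P3, P4, P6, P9 → 6.

6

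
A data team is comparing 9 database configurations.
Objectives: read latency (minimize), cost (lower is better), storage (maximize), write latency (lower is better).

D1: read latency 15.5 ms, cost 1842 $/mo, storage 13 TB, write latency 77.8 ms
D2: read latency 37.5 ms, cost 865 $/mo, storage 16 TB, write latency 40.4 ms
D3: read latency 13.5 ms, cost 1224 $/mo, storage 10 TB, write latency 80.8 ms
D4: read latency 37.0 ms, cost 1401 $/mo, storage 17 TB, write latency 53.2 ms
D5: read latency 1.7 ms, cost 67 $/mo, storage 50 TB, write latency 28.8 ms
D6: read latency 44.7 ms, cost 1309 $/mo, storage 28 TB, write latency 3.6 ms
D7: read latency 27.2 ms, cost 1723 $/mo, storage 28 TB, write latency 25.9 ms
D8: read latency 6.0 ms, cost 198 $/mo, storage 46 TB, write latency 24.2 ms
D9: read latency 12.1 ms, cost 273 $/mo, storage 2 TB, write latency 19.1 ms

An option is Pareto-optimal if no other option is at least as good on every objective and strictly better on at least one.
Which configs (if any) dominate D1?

D5, D8

D5: read latency 1.7≤15.5, cost 67≤1842, storage 50≥13, write latency 28.8≤77.8 — dominates D1.
D8: read latency 6.0≤15.5, cost 198≤1842, storage 46≥13, write latency 24.2≤77.8 — dominates D1.
Others (D2, D3, D4, D6, D7, D9) are each worse than D1 on at least one objective.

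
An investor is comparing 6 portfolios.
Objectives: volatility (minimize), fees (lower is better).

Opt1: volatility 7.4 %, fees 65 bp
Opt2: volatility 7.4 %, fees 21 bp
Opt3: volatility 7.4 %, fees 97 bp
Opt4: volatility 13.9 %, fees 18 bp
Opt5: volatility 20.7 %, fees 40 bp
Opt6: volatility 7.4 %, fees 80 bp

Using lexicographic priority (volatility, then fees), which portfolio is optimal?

Opt2

First minimize volatility: best is 7.4, kept {Opt1, Opt2, Opt3, Opt6}.
Then minimize fees: best is 21, kept {Opt2}.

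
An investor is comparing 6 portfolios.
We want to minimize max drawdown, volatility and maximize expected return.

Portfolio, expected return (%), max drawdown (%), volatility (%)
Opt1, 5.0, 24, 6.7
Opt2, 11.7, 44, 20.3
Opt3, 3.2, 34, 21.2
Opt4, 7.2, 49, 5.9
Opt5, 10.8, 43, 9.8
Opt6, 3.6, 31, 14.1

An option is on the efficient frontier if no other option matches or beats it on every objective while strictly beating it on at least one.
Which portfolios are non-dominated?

Opt1: not dominated (best max drawdown).
Opt2: not dominated (best expected return).
Opt3: dominated by Opt1 (expected return 5.0≥3.2, max drawdown 24≤34, volatility 6.7≤21.2).
Opt4: not dominated (best volatility).
Opt5: not dominated.
Opt6: dominated by Opt1 (expected return 5.0≥3.6, max drawdown 24≤31, volatility 6.7≤14.1).

Opt1, Opt2, Opt4, Opt5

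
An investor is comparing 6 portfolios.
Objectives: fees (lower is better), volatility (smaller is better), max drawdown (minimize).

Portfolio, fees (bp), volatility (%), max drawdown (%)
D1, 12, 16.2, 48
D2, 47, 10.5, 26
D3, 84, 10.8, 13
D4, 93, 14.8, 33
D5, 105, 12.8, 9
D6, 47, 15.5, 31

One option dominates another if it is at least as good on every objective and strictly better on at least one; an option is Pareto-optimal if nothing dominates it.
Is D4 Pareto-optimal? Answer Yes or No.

No

D2 vs D4: fees 47≤93, volatility 10.5≤14.8, max drawdown 26≤33 — D2 is at least as good on every objective and strictly better on at least one, so D2 dominates D4.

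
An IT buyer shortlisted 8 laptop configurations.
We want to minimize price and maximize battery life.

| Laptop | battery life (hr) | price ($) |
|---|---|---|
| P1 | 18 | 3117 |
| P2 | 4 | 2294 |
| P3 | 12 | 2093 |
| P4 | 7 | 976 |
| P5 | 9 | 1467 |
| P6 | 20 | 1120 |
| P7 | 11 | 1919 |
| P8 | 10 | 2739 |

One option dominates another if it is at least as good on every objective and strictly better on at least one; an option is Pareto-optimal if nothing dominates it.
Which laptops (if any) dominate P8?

P3, P6, P7

P3: battery life 12≥10, price 2093≤2739 — dominates P8.
P6: battery life 20≥10, price 1120≤2739 — dominates P8.
P7: battery life 11≥10, price 1919≤2739 — dominates P8.
Others (P1, P2, P4, P5) are each worse than P8 on at least one objective.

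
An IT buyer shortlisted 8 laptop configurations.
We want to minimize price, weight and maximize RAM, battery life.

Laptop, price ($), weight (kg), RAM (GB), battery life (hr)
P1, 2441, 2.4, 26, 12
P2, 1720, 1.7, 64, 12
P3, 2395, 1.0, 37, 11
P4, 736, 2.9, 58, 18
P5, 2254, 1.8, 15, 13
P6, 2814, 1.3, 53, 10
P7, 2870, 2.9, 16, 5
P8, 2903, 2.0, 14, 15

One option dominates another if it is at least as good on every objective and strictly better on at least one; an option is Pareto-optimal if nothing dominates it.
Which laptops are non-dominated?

P1: dominated by P2 (price 1720≤2441, weight 1.7≤2.4, RAM 64≥26, battery life 12≥12).
P2: not dominated (best RAM).
P3: not dominated (best weight).
P4: not dominated (best price).
P5: not dominated.
P6: not dominated.
P7: dominated by P1 (price 2441≤2870, weight 2.4≤2.9, RAM 26≥16, battery life 12≥5).
P8: not dominated.

P2, P3, P4, P5, P6, P8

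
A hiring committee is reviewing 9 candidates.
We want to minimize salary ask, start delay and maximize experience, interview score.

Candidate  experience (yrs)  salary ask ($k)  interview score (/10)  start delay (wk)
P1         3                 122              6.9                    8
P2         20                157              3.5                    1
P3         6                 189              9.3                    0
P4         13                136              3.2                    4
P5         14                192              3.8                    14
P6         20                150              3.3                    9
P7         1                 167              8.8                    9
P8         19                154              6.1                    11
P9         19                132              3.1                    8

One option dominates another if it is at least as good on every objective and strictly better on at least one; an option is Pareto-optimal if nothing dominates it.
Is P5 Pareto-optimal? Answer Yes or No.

No

P8 vs P5: experience 19≥14, salary ask 154≤192, interview score 6.1≥3.8, start delay 11≤14 — P8 is at least as good on every objective and strictly better on at least one, so P8 dominates P5.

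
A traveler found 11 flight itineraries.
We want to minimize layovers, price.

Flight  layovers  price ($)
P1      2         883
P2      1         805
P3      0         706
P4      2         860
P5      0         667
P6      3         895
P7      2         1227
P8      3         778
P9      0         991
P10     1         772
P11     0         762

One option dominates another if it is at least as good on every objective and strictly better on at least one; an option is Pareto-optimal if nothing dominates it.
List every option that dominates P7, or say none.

P1: layovers 2≤2, price 883≤1227 — dominates P7.
P2: layovers 1≤2, price 805≤1227 — dominates P7.
P3: layovers 0≤2, price 706≤1227 — dominates P7.
P4: layovers 2≤2, price 860≤1227 — dominates P7.
P5: layovers 0≤2, price 667≤1227 — dominates P7.
P9: layovers 0≤2, price 991≤1227 — dominates P7.
P10: layovers 1≤2, price 772≤1227 — dominates P7.
P11: layovers 0≤2, price 762≤1227 — dominates P7.
Others (P6, P8) are each worse than P7 on at least one objective.

P1, P2, P3, P4, P5, P9, P10, P11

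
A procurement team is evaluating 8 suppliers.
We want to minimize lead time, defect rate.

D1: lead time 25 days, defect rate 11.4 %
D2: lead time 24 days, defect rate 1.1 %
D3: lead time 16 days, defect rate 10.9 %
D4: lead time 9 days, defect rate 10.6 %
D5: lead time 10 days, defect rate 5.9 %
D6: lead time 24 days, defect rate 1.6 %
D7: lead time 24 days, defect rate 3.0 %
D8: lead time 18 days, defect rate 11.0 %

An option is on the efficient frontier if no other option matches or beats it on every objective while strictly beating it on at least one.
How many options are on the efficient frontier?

D1: dominated by D2 (lead time 24≤25, defect rate 1.1≤11.4).
D2: not dominated (best defect rate).
D3: dominated by D4 (lead time 9≤16, defect rate 10.6≤10.9).
D4: not dominated (best lead time).
D5: not dominated.
D6: dominated by D2 (lead time 24≤24, defect rate 1.1≤1.6).
D7: dominated by D2 (lead time 24≤24, defect rate 1.1≤3.0).
D8: dominated by D3 (lead time 16≤18, defect rate 10.9≤11.0).
Pareto-optimal: D2, D4, D5 → 3.

3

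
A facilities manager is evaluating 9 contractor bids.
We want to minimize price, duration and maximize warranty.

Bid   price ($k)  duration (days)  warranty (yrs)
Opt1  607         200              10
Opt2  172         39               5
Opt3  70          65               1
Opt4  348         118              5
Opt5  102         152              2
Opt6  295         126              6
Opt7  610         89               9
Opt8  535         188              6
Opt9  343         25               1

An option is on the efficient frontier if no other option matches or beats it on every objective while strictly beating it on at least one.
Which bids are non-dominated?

Opt1, Opt2, Opt3, Opt5, Opt6, Opt7, Opt9

Opt1: not dominated (best warranty).
Opt2: not dominated.
Opt3: not dominated (best price).
Opt4: dominated by Opt2 (price 172≤348, duration 39≤118, warranty 5≥5).
Opt5: not dominated.
Opt6: not dominated.
Opt7: not dominated.
Opt8: dominated by Opt6 (price 295≤535, duration 126≤188, warranty 6≥6).
Opt9: not dominated (best duration).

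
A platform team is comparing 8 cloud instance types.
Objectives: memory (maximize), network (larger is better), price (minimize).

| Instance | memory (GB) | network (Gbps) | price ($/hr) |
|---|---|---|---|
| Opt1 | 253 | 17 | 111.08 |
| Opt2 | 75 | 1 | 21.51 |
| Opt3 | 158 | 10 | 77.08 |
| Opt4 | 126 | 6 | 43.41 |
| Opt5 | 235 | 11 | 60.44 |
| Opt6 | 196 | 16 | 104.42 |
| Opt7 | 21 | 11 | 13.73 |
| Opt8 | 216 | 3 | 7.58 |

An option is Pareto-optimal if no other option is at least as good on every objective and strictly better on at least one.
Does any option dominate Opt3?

Opt5 vs Opt3: memory 235≥158, network 11≥10, price 60.44≤77.08 — Opt5 is at least as good on every objective and strictly better on at least one, so Opt5 dominates Opt3.

Yes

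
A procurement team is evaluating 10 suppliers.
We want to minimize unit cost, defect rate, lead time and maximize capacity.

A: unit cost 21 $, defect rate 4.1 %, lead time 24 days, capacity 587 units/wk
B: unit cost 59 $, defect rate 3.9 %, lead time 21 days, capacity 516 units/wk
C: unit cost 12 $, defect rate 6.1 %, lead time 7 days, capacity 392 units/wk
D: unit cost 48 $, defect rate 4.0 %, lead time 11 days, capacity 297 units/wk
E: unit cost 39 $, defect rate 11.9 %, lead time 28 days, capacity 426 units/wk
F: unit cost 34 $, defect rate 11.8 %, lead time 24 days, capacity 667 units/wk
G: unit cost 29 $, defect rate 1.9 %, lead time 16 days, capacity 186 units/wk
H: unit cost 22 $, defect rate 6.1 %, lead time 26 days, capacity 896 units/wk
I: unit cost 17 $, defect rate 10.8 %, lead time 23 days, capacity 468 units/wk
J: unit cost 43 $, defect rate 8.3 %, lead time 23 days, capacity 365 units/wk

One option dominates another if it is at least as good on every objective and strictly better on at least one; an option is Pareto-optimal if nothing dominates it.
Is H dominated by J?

No

J vs H: J is worse on unit cost (43 vs 22), so it does not dominate H.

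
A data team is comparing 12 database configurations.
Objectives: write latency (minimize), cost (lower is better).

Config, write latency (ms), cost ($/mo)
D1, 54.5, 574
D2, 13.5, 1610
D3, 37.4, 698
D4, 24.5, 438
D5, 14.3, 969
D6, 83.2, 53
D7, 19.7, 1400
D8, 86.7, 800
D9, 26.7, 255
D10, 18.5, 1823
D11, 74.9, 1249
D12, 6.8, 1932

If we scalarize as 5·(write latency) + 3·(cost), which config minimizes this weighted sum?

D1: 5·54.5 + 3·574 = 1994.5
D2: 5·13.5 + 3·1610 = 4897.5
D3: 5·37.4 + 3·698 = 2281.0
D4: 5·24.5 + 3·438 = 1436.5
D5: 5·14.3 + 3·969 = 2978.5
D6: 5·83.2 + 3·53 = 575.0
D7: 5·19.7 + 3·1400 = 4298.5
D8: 5·86.7 + 3·800 = 2833.5
D9: 5·26.7 + 3·255 = 898.5
D10: 5·18.5 + 3·1823 = 5561.5
D11: 5·74.9 + 3·1249 = 4121.5
D12: 5·6.8 + 3·1932 = 5830.0
Lowest: D6 at 575.0.

D6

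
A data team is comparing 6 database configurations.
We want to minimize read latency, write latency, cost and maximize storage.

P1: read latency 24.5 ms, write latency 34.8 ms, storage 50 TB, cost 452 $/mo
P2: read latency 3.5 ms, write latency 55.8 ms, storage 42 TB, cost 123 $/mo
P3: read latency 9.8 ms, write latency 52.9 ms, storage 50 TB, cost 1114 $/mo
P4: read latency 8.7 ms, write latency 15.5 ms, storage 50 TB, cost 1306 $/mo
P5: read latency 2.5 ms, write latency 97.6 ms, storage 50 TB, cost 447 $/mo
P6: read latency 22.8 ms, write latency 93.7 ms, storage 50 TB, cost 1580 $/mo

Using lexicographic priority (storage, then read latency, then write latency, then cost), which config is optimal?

First maximize storage: best is 50, kept {P1, P3, P4, P5, P6}.
Then minimize read latency: best is 2.5, kept {P5}.

P5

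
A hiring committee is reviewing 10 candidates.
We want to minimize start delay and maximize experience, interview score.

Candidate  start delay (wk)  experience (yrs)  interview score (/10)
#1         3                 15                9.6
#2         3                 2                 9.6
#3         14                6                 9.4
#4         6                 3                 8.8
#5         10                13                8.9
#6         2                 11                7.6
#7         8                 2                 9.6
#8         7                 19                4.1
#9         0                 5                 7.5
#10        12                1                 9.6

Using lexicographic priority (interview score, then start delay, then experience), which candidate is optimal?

#1

First maximize interview score: best is 9.6, kept {#1, #2, #7, #10}.
Then minimize start delay: best is 3, kept {#1, #2}.
Then maximize experience: best is 15, kept {#1}.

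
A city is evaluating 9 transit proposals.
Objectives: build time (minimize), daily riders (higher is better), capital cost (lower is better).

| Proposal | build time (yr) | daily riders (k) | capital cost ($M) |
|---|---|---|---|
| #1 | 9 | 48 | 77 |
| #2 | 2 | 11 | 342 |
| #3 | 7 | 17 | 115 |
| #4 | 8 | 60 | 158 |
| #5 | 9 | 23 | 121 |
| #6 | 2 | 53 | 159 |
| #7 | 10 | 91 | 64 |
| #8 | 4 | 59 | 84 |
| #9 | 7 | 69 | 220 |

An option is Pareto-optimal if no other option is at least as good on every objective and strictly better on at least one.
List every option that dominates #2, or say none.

#6: build time 2≤2, daily riders 53≥11, capital cost 159≤342 — dominates #2.
Others (#1, #3, #4, #5, #7, #8, #9) are each worse than #2 on at least one objective.

#6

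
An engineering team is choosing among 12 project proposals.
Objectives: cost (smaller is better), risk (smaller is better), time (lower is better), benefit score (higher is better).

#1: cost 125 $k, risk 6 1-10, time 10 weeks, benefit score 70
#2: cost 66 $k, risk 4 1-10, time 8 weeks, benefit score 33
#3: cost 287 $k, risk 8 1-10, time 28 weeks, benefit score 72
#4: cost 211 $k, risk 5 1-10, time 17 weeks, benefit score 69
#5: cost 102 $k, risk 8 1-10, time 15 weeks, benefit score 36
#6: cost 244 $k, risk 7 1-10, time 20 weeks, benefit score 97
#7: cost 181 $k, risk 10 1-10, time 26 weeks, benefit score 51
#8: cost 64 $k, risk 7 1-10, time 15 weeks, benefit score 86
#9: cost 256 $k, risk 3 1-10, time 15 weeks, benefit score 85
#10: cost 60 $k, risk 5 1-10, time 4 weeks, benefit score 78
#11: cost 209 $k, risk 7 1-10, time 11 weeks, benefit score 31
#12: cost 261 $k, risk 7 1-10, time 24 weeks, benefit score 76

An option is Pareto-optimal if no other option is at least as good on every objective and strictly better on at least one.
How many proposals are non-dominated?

5

#1: dominated by #10 (cost 60≤125, risk 5≤6, time 4≤10, benefit score 78≥70).
#2: not dominated.
#3: dominated by #6 (cost 244≤287, risk 7≤8, time 20≤28, benefit score 97≥72).
#4: dominated by #10 (cost 60≤211, risk 5≤5, time 4≤17, benefit score 78≥69).
#5: dominated by #8 (cost 64≤102, risk 7≤8, time 15≤15, benefit score 86≥36).
#6: not dominated (best benefit score).
#7: dominated by #1 (cost 125≤181, risk 6≤10, time 10≤26, benefit score 70≥51).
#8: not dominated.
#9: not dominated (best risk).
#10: not dominated (best cost).
#11: dominated by #1 (cost 125≤209, risk 6≤7, time 10≤11, benefit score 70≥31).
#12: dominated by #6 (cost 244≤261, risk 7≤7, time 20≤24, benefit score 97≥76).
Pareto-optimal: #2, #6, #8, #9, #10 → 5.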